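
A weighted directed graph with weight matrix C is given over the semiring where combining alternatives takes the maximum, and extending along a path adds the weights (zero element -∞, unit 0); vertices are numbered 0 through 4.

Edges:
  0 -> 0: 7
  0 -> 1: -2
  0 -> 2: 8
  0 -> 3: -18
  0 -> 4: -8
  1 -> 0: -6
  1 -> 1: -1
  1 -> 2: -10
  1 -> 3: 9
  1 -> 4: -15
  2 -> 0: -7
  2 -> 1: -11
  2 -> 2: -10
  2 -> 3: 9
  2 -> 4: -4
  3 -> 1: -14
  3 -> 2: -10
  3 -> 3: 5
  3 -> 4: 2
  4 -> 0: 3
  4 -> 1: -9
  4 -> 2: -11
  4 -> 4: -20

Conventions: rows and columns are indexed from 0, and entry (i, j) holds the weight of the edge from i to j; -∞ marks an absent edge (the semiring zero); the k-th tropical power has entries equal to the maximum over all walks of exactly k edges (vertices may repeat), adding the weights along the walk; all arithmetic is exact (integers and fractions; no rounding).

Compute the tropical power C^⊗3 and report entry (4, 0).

C^⊗2:
  [14, 5, 15, 17, 4]
  [1, -2, 2, 14, 11]
  [0, -5, 1, 14, 11]
  [5, -7, -5, 10, 7]
  [10, 1, 11, 0, -5]
C^⊗3:
  [21, 12, 22, 24, 19]
  [14, 2, 9, 19, 16]
  [14, 2, 8, 19, 16]
  [12, 3, 13, 15, 12]
  [17, 8, 18, 20, 7]
Key observation: the optimum is the walk 4->0->0->0, with weight 3 + 7 + 7 = 17.
Optimal value attained by: walk 4->0->0->0.
Answer: (C^⊗3)[4][0] = 17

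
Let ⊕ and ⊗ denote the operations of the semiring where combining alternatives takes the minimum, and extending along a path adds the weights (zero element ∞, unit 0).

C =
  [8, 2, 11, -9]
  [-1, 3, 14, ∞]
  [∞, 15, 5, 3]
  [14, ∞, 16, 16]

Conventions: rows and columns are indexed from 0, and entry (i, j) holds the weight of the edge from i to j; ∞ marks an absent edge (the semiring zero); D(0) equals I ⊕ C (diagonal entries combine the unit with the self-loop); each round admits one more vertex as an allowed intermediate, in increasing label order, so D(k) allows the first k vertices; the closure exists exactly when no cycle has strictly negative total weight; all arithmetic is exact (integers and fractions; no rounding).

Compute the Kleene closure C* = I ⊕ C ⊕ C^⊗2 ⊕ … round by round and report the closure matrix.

D(0):
  [0, 2, 11, -9]
  [-1, 0, 14, ∞]
  [∞, 15, 0, 3]
  [14, ∞, 16, 0]
D(1):
  [0, 2, 11, -9]
  [-1, 0, 10, -10]
  [∞, 15, 0, 3]
  [14, 16, 16, 0]
D(2):
  [0, 2, 11, -9]
  [-1, 0, 10, -10]
  [14, 15, 0, 3]
  [14, 16, 16, 0]
D(3):
  [0, 2, 11, -9]
  [-1, 0, 10, -10]
  [14, 15, 0, 3]
  [14, 16, 16, 0]
D(4):
  [0, 2, 7, -9]
  [-1, 0, 6, -10]
  [14, 15, 0, 3]
  [14, 16, 16, 0]
Answer: C* = [[0, 2, 7, -9], [-1, 0, 6, -10], [14, 15, 0, 3], [14, 16, 16, 0]]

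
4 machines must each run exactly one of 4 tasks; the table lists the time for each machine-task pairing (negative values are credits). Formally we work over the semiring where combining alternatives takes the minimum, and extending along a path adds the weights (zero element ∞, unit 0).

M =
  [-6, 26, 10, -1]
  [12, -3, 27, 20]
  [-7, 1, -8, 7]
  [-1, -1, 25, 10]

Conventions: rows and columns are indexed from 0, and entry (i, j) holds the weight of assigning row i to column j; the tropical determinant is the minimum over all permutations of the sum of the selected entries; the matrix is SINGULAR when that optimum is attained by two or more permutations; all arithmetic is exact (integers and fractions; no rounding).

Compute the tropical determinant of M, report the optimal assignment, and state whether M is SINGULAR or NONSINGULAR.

σ = (0, 1, 2, 3): (-6) + (-3) + (-8) + 10 = -7
σ = (0, 1, 3, 2): (-6) + (-3) + 7 + 25 = 23
σ = (0, 2, 1, 3): (-6) + 27 + 1 + 10 = 32
σ = (0, 2, 3, 1): (-6) + 27 + 7 + (-1) = 27
σ = (0, 3, 1, 2): (-6) + 20 + 1 + 25 = 40
σ = (0, 3, 2, 1): (-6) + 20 + (-8) + (-1) = 5
σ = (1, 0, 2, 3): 26 + 12 + (-8) + 10 = 40
σ = (1, 0, 3, 2): 26 + 12 + 7 + 25 = 70
σ = (1, 2, 0, 3): 26 + 27 + (-7) + 10 = 56
σ = (1, 2, 3, 0): 26 + 27 + 7 + (-1) = 59
σ = (1, 3, 0, 2): 26 + 20 + (-7) + 25 = 64
σ = (1, 3, 2, 0): 26 + 20 + (-8) + (-1) = 37
σ = (2, 0, 1, 3): 10 + 12 + 1 + 10 = 33
σ = (2, 0, 3, 1): 10 + 12 + 7 + (-1) = 28
σ = (2, 1, 0, 3): 10 + (-3) + (-7) + 10 = 10
σ = (2, 1, 3, 0): 10 + (-3) + 7 + (-1) = 13
σ = (2, 3, 0, 1): 10 + 20 + (-7) + (-1) = 22
σ = (2, 3, 1, 0): 10 + 20 + 1 + (-1) = 30
σ = (3, 0, 1, 2): (-1) + 12 + 1 + 25 = 37
σ = (3, 0, 2, 1): (-1) + 12 + (-8) + (-1) = 2
σ = (3, 1, 0, 2): (-1) + (-3) + (-7) + 25 = 14
σ = (3, 1, 2, 0): (-1) + (-3) + (-8) + (-1) = -13
σ = (3, 2, 0, 1): (-1) + 27 + (-7) + (-1) = 18
σ = (3, 2, 1, 0): (-1) + 27 + 1 + (-1) = 26
Optimal value attained by: σ = (3, 1, 2, 0).
Answer: det⊕(M) = -13; verdict: NONSINGULAR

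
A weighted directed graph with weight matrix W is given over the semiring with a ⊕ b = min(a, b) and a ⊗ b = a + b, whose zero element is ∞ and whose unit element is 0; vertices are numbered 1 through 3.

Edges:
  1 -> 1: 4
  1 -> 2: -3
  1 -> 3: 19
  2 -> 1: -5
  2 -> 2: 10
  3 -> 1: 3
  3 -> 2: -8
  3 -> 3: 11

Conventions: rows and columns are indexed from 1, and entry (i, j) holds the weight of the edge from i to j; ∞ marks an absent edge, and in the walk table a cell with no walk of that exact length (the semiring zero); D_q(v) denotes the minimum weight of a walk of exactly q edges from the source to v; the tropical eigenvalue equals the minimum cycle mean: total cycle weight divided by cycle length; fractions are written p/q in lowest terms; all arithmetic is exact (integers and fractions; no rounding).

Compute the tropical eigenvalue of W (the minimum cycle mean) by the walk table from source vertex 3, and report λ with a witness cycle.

q=0: [∞, ∞, 0]
q=1: [3, -8, 11]
q=2: [-13, 0, 22]
q=3: [-9, -16, 6]
Optimal cycle mean attained by: cycle 1->2->1, total (-3) + (-5), length 2.
Answer: λ = -4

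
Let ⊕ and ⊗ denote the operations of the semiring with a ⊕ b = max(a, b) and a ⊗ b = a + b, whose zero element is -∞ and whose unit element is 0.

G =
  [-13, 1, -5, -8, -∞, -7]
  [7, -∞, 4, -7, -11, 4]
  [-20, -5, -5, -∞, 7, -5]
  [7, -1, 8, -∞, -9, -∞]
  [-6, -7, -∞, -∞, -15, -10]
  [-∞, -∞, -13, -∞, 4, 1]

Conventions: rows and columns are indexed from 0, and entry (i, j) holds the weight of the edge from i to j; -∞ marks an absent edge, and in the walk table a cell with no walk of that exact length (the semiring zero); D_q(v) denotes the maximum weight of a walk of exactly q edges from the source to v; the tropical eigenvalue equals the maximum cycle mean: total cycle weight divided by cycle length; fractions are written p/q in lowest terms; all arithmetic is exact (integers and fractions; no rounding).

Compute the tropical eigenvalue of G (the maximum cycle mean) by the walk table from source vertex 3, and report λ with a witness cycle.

q=0: [-∞, -∞, -∞, 0, -∞, -∞]
q=1: [7, -1, 8, -∞, -9, -∞]
q=2: [6, 8, 3, -1, 15, 3]
q=3: [15, 8, 12, 1, 10, 12]
q=4: [15, 16, 12, 7, 19, 13]
q=5: [23, 16, 20, 9, 19, 20]
q=6: [23, 24, 20, 15, 27, 21]
Optimal cycle mean attained by: cycle 0->1->0, total 1 + 7, length 2.
Answer: λ = 4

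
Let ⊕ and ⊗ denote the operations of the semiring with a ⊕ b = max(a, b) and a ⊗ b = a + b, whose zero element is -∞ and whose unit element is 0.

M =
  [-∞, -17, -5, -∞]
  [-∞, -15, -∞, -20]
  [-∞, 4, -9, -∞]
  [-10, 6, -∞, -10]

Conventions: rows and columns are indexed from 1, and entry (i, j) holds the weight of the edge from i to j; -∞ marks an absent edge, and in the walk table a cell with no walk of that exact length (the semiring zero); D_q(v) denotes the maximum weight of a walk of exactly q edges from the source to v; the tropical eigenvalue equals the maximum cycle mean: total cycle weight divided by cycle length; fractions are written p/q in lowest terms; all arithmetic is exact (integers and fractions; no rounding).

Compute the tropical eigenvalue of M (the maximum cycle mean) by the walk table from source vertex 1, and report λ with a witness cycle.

q=0: [0, -∞, -∞, -∞]
q=1: [-∞, -17, -5, -∞]
q=2: [-∞, -1, -14, -37]
q=3: [-47, -10, -23, -21]
q=4: [-31, -15, -32, -30]
Optimal cycle mean attained by: cycle 2->4->2, total (-20) + 6, length 2.
Answer: λ = -7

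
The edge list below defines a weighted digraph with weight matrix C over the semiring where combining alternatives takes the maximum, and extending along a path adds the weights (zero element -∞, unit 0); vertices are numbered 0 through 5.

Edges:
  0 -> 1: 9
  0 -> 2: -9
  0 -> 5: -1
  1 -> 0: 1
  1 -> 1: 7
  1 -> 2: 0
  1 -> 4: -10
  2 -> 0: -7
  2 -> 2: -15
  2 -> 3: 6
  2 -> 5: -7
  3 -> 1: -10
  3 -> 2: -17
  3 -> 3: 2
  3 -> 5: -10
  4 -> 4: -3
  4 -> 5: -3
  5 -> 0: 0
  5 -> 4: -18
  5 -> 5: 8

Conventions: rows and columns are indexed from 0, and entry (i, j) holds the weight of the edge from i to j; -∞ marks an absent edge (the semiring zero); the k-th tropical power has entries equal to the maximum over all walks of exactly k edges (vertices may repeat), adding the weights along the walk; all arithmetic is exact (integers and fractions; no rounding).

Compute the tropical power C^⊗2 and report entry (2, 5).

C^⊗2:
  [10, 16, 9, -3, -1, 7]
  [8, 14, 7, 6, -3, 0]
  [-7, 2, -11, 8, -25, 1]
  [-9, -3, -10, 4, -20, -2]
  [-3, -∞, -∞, -∞, -6, 5]
  [8, 9, -9, -∞, -10, 16]
Key observation: the optimum is the walk 2->5->5, with weight (-7) + 8 = 1.
Optimal value attained by: walk 2->5->5.
Answer: (C^⊗2)[2][5] = 1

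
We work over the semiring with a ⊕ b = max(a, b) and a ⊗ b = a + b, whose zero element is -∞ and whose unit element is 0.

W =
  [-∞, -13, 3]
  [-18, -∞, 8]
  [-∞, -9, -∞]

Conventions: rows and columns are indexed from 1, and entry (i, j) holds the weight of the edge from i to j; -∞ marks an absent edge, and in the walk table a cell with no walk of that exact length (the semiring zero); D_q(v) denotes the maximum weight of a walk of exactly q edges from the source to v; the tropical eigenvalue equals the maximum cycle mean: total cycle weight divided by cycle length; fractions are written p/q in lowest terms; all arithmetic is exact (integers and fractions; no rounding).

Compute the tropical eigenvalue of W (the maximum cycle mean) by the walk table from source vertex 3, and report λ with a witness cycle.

q=0: [-∞, -∞, 0]
q=1: [-∞, -9, -∞]
q=2: [-27, -∞, -1]
q=3: [-∞, -10, -24]
Optimal cycle mean attained by: cycle 2->3->2, total 8 + (-9), length 2.
Answer: λ = -1/2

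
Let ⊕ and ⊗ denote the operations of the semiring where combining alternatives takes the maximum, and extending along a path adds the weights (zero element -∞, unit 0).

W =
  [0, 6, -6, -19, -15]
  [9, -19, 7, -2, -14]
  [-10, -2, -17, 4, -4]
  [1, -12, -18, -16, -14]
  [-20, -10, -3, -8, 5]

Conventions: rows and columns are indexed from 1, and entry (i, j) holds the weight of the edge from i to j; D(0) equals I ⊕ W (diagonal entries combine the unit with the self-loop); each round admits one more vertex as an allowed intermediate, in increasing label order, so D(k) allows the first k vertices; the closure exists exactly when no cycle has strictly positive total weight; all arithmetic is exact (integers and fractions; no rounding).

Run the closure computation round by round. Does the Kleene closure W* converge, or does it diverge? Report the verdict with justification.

Detection: at round 0, diagonal entry (5, 5) turns strictly positive.
Key observation: the cycle 5->5 has total weight 5, which is strictly positive.
Answer: DIVERGES — positive cycle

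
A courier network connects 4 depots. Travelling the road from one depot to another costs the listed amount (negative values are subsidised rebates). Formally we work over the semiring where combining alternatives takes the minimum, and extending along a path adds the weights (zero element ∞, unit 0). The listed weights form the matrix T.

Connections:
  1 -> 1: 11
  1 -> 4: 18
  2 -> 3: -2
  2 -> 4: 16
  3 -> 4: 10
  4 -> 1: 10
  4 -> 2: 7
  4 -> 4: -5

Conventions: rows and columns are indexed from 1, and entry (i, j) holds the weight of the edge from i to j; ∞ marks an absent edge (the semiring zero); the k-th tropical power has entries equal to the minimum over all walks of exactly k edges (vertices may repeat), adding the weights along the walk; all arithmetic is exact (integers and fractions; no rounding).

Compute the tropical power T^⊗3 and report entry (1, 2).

T^⊗2:
  [22, 25, ∞, 13]
  [26, 23, ∞, 8]
  [20, 17, ∞, 5]
  [5, 2, 5, -10]
T^⊗3:
  [23, 20, 23, 8]
  [18, 15, 21, 3]
  [15, 12, 15, 0]
  [0, -3, 0, -15]
Key observation: the optimum is the walk 1->4->4->2, with weight 18 + (-5) + 7 = 20.
Optimal value attained by: walk 1->4->4->2.
Answer: (T^⊗3)[1][2] = 20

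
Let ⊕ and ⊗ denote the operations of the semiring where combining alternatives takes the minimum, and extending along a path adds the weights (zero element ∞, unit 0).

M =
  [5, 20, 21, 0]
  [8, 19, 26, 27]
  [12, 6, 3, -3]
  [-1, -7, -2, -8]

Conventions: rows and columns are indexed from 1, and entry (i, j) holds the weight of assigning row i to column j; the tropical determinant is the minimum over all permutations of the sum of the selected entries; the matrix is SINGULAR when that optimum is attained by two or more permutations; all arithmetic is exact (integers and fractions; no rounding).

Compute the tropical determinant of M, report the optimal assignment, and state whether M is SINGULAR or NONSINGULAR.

σ = (1, 2, 3, 4): 5 + 19 + 3 + (-8) = 19
σ = (1, 2, 4, 3): 5 + 19 + (-3) + (-2) = 19
σ = (1, 3, 2, 4): 5 + 26 + 6 + (-8) = 29
σ = (1, 3, 4, 2): 5 + 26 + (-3) + (-7) = 21
σ = (1, 4, 2, 3): 5 + 27 + 6 + (-2) = 36
σ = (1, 4, 3, 2): 5 + 27 + 3 + (-7) = 28
σ = (2, 1, 3, 4): 20 + 8 + 3 + (-8) = 23
σ = (2, 1, 4, 3): 20 + 8 + (-3) + (-2) = 23
σ = (2, 3, 1, 4): 20 + 26 + 12 + (-8) = 50
σ = (2, 3, 4, 1): 20 + 26 + (-3) + (-1) = 42
σ = (2, 4, 1, 3): 20 + 27 + 12 + (-2) = 57
σ = (2, 4, 3, 1): 20 + 27 + 3 + (-1) = 49
σ = (3, 1, 2, 4): 21 + 8 + 6 + (-8) = 27
σ = (3, 1, 4, 2): 21 + 8 + (-3) + (-7) = 19
σ = (3, 2, 1, 4): 21 + 19 + 12 + (-8) = 44
σ = (3, 2, 4, 1): 21 + 19 + (-3) + (-1) = 36
σ = (3, 4, 1, 2): 21 + 27 + 12 + (-7) = 53
σ = (3, 4, 2, 1): 21 + 27 + 6 + (-1) = 53
σ = (4, 1, 2, 3): 0 + 8 + 6 + (-2) = 12
σ = (4, 1, 3, 2): 0 + 8 + 3 + (-7) = 4
σ = (4, 2, 1, 3): 0 + 19 + 12 + (-2) = 29
σ = (4, 2, 3, 1): 0 + 19 + 3 + (-1) = 21
σ = (4, 3, 1, 2): 0 + 26 + 12 + (-7) = 31
σ = (4, 3, 2, 1): 0 + 26 + 6 + (-1) = 31
Optimal value attained by: σ = (4, 1, 3, 2).
Answer: det⊕(M) = 4; verdict: NONSINGULAR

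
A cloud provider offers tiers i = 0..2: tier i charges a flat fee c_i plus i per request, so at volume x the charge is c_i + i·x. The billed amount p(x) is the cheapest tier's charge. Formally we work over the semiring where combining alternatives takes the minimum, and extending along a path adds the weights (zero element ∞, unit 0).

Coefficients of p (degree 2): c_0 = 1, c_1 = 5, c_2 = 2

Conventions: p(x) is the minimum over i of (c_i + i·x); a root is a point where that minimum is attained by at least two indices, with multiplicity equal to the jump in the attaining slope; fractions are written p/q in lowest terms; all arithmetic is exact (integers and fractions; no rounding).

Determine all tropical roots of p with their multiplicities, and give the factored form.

hull edge (i=0, c=1) to (i=2, c=2): slope 1/2, span 2
Factored form: p(x) = 2 ⊗ (x ⊕ (-1/2)) ⊗ (x ⊕ (-1/2))
Answer: roots = -1/2 (mult 2)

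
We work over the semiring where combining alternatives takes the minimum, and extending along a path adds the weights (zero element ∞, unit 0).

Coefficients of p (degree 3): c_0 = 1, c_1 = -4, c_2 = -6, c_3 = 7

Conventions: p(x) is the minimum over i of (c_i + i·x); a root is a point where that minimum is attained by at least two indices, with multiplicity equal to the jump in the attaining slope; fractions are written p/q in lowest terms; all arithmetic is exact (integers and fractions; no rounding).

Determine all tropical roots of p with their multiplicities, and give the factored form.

hull edge (i=0, c=1) to (i=1, c=-4): slope -5, span 1
hull edge (i=1, c=-4) to (i=2, c=-6): slope -2, span 1
hull edge (i=2, c=-6) to (i=3, c=7): slope 13, span 1
Factored form: p(x) = 7 ⊗ (x ⊕ (-13)) ⊗ (x ⊕ 2) ⊗ (x ⊕ 5)
Answer: roots = -13 (mult 1), 2 (mult 1), 5 (mult 1)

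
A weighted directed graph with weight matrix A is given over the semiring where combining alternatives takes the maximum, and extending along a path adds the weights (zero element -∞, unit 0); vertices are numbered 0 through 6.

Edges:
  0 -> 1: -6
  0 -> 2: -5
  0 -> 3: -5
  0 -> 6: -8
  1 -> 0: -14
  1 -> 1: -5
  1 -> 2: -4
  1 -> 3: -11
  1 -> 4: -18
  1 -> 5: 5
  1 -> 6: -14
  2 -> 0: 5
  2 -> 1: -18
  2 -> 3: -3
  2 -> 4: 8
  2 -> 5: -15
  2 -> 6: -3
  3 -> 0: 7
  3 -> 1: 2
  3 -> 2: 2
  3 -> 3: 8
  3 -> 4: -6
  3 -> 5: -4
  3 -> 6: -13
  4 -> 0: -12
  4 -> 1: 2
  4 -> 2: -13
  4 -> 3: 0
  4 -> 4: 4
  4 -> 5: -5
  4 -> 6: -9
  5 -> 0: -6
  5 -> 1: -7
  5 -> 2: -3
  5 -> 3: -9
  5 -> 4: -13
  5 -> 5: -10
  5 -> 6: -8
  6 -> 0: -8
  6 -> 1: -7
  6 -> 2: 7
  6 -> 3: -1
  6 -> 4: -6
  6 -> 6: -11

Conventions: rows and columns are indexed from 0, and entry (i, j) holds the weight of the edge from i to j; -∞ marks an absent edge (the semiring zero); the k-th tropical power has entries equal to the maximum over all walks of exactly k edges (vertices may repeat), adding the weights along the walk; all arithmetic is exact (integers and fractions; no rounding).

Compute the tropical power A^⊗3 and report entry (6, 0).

A^⊗2:
  [2, -3, -1, 3, 3, -1, -8]
  [1, -2, 2, -3, 4, 0, -3]
  [4, 10, 4, 8, 12, 3, -1]
  [15, 10, 10, 16, 10, 7, -1]
  [7, 6, 2, 8, 8, 7, -5]
  [2, -7, -1, -1, 5, -2, -6]
  [12, 1, 1, 7, 15, -2, 4]
A^⊗3:
  [10, 5, 5, 11, 7, 2, -4]
  [7, 6, 4, 5, 10, 3, -1]
  [15, 14, 10, 16, 16, 15, 3]
  [23, 18, 18, 24, 18, 15, 7]
  [15, 10, 10, 16, 12, 11, -1]
  [6, 7, 1, 7, 9, 0, -4]
  [14, 17, 11, 15, 19, 10, 6]
Key observation: the optimum is the walk 6->3->3->0, with weight (-1) + 8 + 7 = 14.
Optimal value attained by: walk 6->3->3->0.
Answer: (A^⊗3)[6][0] = 14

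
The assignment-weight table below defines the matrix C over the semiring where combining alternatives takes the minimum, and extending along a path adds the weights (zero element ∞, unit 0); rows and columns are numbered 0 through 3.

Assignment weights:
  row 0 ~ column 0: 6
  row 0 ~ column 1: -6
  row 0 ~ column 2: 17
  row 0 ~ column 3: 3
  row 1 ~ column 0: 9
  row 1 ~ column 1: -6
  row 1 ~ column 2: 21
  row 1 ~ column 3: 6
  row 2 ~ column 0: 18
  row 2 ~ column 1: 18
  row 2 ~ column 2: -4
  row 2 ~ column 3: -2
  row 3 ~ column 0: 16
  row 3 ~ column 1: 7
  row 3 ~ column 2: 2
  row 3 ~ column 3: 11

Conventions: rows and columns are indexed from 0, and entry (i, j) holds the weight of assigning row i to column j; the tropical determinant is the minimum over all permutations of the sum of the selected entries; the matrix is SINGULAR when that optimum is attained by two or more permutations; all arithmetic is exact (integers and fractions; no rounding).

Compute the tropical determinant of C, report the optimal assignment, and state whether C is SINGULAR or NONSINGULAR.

σ = (0, 1, 2, 3): 6 + (-6) + (-4) + 11 = 7
σ = (0, 1, 3, 2): 6 + (-6) + (-2) + 2 = 0
σ = (0, 2, 1, 3): 6 + 21 + 18 + 11 = 56
σ = (0, 2, 3, 1): 6 + 21 + (-2) + 7 = 32
σ = (0, 3, 1, 2): 6 + 6 + 18 + 2 = 32
σ = (0, 3, 2, 1): 6 + 6 + (-4) + 7 = 15
σ = (1, 0, 2, 3): (-6) + 9 + (-4) + 11 = 10
σ = (1, 0, 3, 2): (-6) + 9 + (-2) + 2 = 3
σ = (1, 2, 0, 3): (-6) + 21 + 18 + 11 = 44
σ = (1, 2, 3, 0): (-6) + 21 + (-2) + 16 = 29
σ = (1, 3, 0, 2): (-6) + 6 + 18 + 2 = 20
σ = (1, 3, 2, 0): (-6) + 6 + (-4) + 16 = 12
σ = (2, 0, 1, 3): 17 + 9 + 18 + 11 = 55
σ = (2, 0, 3, 1): 17 + 9 + (-2) + 7 = 31
σ = (2, 1, 0, 3): 17 + (-6) + 18 + 11 = 40
σ = (2, 1, 3, 0): 17 + (-6) + (-2) + 16 = 25
σ = (2, 3, 0, 1): 17 + 6 + 18 + 7 = 48
σ = (2, 3, 1, 0): 17 + 6 + 18 + 16 = 57
σ = (3, 0, 1, 2): 3 + 9 + 18 + 2 = 32
σ = (3, 0, 2, 1): 3 + 9 + (-4) + 7 = 15
σ = (3, 1, 0, 2): 3 + (-6) + 18 + 2 = 17
σ = (3, 1, 2, 0): 3 + (-6) + (-4) + 16 = 9
σ = (3, 2, 0, 1): 3 + 21 + 18 + 7 = 49
σ = (3, 2, 1, 0): 3 + 21 + 18 + 16 = 58
Optimal value attained by: σ = (0, 1, 3, 2).
Answer: det⊕(C) = 0; verdict: NONSINGULAR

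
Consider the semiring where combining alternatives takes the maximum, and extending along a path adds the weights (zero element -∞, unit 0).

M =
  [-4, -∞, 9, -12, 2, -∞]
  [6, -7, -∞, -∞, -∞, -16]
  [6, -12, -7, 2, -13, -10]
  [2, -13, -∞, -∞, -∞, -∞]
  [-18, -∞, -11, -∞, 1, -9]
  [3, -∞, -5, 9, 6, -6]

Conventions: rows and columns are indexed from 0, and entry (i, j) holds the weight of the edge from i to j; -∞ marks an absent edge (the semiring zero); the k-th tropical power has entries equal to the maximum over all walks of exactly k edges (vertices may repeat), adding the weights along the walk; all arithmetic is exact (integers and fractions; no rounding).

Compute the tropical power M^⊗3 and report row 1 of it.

M^⊗2:
  [15, -3, 5, 11, 3, -1]
  [2, -14, 15, -6, 8, -22]
  [4, -11, 15, -1, 8, -16]
  [-2, -20, 11, -10, 4, -29]
  [-5, -23, -9, 0, 2, -8]
  [11, -4, 12, 3, 7, -3]
M^⊗3:
  [13, -2, 24, 8, 17, -5]
  [21, 3, 11, 17, 9, 5]
  [21, 3, 13, 17, 9, 5]
  [17, -1, 7, 13, 5, 1]
  [2, -13, 4, 1, 3, -7]
  [18, 0, 20, 14, 13, 2]
Answer: row 1 of M^⊗3 = [21, 3, 11, 17, 9, 5]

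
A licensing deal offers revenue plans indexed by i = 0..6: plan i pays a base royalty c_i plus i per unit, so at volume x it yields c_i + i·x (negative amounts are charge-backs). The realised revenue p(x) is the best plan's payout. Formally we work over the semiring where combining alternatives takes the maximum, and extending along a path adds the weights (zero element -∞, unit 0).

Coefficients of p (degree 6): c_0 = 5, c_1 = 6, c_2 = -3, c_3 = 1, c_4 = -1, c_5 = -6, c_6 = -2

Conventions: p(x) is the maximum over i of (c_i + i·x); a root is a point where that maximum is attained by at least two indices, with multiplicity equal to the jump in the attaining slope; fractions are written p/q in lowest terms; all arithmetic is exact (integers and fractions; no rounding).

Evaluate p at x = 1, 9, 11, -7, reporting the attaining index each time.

p(1) = max(5+0·1=5, 6+1·1=7, -3+2·1=-1, 1+3·1=4, -1+4·1=3, -6+5·1=-1, -2+6·1=4) = 7 (attained by i=1)
p(9) = max(5+0·9=5, 6+1·9=15, -3+2·9=15, 1+3·9=28, -1+4·9=35, -6+5·9=39, -2+6·9=52) = 52 (attained by i=6)
p(11) = max(5+0·11=5, 6+1·11=17, -3+2·11=19, 1+3·11=34, -1+4·11=43, -6+5·11=49, -2+6·11=64) = 64 (attained by i=6)
p(-7) = max(5+0·(-7)=5, 6+1·(-7)=-1, -3+2·(-7)=-17, 1+3·(-7)=-20, -1+4·(-7)=-29, -6+5·(-7)=-41, -2+6·(-7)=-44) = 5 (attained by i=0)
Answer: p(1) = 7; p(9) = 52; p(11) = 64; p(-7) = 5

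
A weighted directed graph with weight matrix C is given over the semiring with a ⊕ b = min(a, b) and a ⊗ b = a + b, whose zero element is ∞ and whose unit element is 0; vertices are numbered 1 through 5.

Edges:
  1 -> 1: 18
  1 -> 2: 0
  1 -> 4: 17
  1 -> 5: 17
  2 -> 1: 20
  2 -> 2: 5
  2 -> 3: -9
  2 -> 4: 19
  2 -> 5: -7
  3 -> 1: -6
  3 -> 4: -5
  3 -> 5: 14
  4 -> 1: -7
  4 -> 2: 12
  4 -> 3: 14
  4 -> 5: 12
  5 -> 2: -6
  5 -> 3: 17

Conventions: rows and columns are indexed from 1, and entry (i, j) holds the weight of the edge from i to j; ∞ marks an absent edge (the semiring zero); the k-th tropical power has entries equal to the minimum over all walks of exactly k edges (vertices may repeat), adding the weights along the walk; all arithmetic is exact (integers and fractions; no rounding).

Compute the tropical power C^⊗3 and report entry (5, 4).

C^⊗2:
  [10, 5, -9, 19, -7]
  [-15, -13, -4, -14, -2]
  [-12, -6, 9, 11, 7]
  [8, -7, 3, 9, 5]
  [11, -1, -15, 12, -13]
C^⊗3:
  [-15, -13, -4, -14, -2]
  [-21, -15, -22, -9, -20]
  [3, -12, -15, 4, -13]
  [-3, -2, -16, -2, -14]
  [-21, -19, -10, -20, -8]
Key observation: the optimum is the walk 5->2->3->4, with weight (-6) + (-9) + (-5) = -20.
Optimal value attained by: walk 5->2->3->4.
Answer: (C^⊗3)[5][4] = -20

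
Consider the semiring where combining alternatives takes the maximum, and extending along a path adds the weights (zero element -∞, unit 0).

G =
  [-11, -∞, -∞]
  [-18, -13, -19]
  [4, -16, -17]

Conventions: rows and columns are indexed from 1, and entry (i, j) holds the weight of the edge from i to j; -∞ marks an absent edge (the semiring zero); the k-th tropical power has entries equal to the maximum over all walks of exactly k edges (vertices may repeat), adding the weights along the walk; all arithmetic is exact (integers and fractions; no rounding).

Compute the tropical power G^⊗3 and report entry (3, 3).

G^⊗2:
  [-22, -∞, -∞]
  [-15, -26, -32]
  [-7, -29, -34]
G^⊗3:
  [-33, -∞, -∞]
  [-26, -39, -45]
  [-18, -42, -48]
Key observation: the optimum is the walk 3->2->2->3, with weight (-16) + (-13) + (-19) = -48.
Optimal value attained by: walk 3->2->2->3.
Answer: (G^⊗3)[3][3] = -48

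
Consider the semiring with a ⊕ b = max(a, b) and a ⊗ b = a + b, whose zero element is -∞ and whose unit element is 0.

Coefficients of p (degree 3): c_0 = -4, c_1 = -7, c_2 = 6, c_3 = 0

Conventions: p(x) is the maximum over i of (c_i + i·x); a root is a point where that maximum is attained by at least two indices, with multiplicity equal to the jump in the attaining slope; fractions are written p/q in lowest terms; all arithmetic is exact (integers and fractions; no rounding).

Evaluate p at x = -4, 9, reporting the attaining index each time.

p(-4) = max(-4+0·(-4)=-4, -7+1·(-4)=-11, 6+2·(-4)=-2, 0+3·(-4)=-12) = -2 (attained by i=2)
p(9) = max(-4+0·9=-4, -7+1·9=2, 6+2·9=24, 0+3·9=27) = 27 (attained by i=3)
Answer: p(-4) = -2; p(9) = 27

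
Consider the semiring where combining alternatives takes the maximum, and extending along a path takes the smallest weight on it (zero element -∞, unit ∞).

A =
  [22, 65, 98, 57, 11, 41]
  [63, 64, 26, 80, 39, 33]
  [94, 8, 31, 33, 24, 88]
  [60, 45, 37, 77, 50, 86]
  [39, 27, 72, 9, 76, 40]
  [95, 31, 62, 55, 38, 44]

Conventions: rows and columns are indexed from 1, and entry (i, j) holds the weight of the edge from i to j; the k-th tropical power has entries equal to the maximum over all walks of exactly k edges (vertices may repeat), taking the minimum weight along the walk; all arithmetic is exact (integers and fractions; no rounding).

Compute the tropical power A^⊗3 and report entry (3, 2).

A^⊗2:
  [94, 64, 41, 65, 50, 88]
  [63, 64, 63, 77, 50, 80]
  [88, 65, 94, 57, 38, 44]
  [86, 60, 62, 77, 50, 77]
  [72, 39, 72, 40, 76, 72]
  [62, 65, 95, 57, 50, 62]
A^⊗3:
  [88, 65, 94, 65, 50, 65]
  [80, 64, 63, 77, 50, 77]
  [94, 65, 88, 65, 50, 88]
  [77, 65, 86, 77, 50, 77]
  [72, 65, 72, 57, 76, 72]
  [94, 64, 62, 65, 50, 88]
Key observation: the optimum is the walk 3->6->1->2, with weight 88 min 95 min 65 = 65.
Optimal value attained by: walk 3->6->1->2.
Answer: (A^⊗3)[3][2] = 65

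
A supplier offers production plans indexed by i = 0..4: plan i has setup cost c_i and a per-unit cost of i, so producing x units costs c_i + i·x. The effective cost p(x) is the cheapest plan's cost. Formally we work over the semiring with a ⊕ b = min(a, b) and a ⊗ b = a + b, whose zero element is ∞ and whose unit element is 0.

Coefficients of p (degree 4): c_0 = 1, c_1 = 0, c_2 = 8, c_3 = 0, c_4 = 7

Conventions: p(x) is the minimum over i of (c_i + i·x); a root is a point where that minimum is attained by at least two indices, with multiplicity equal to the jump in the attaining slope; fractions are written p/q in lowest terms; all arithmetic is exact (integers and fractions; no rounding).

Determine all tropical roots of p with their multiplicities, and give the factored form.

hull edge (i=0, c=1) to (i=1, c=0): slope -1, span 1
hull edge (i=1, c=0) to (i=3, c=0): slope 0, span 2
hull edge (i=3, c=0) to (i=4, c=7): slope 7, span 1
Factored form: p(x) = 7 ⊗ (x ⊕ (-7)) ⊗ (x ⊕ 0) ⊗ (x ⊕ 0) ⊗ (x ⊕ 1)
Answer: roots = -7 (mult 1), 0 (mult 2), 1 (mult 1)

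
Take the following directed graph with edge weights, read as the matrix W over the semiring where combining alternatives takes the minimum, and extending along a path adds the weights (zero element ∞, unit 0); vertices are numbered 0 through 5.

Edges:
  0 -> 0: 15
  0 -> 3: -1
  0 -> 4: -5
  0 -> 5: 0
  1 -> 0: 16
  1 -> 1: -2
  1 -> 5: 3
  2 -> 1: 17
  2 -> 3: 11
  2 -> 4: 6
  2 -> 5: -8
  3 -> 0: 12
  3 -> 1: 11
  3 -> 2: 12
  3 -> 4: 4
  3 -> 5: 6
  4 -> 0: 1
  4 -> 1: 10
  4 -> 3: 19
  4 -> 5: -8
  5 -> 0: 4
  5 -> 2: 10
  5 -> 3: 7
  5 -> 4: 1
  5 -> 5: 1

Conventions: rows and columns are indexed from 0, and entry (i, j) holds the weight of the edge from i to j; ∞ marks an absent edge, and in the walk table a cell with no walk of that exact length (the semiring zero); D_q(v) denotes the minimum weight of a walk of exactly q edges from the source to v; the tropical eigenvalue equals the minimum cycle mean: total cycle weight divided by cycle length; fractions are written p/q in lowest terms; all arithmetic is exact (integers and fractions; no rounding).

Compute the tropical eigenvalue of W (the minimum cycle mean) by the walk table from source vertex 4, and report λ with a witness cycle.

q=0: [∞, ∞, ∞, ∞, 0, ∞]
q=1: [1, 10, ∞, 19, ∞, -8]
q=2: [-4, 8, 2, -1, -7, -7]
q=3: [-6, 3, 3, -5, -9, -15]
q=4: [-11, 1, -5, -8, -14, -17]
q=5: [-13, -4, -7, -12, -16, -22]
q=6: [-18, -6, -12, -15, -21, -24]
Optimal cycle mean attained by: cycle 4->5->4, total (-8) + 1, length 2.
Answer: λ = -7/2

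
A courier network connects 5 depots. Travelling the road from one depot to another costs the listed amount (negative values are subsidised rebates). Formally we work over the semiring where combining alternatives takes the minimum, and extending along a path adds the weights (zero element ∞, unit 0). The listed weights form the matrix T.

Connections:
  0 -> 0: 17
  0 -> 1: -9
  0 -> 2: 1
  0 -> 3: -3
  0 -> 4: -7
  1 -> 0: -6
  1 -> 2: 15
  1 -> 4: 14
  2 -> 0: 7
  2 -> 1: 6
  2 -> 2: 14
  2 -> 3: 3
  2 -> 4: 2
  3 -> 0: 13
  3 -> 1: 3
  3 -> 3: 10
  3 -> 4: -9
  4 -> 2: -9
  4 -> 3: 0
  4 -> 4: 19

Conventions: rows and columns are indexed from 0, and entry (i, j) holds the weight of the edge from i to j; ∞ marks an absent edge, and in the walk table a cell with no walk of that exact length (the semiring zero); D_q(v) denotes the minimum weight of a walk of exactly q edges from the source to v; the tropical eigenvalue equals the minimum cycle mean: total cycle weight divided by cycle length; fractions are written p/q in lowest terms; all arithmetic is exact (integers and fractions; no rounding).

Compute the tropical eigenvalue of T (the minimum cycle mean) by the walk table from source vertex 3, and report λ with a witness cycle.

q=0: [∞, ∞, ∞, 0, ∞]
q=1: [13, 3, ∞, 10, -9]
q=2: [-3, 4, -18, -9, 1]
q=3: [-11, -12, -8, -15, -18]
q=4: [-18, -20, -27, -18, -24]
q=5: [-26, -27, -33, -24, -27]
Optimal cycle mean attained by: cycle 0->1->0, total (-9) + (-6), length 2.
Answer: λ = -15/2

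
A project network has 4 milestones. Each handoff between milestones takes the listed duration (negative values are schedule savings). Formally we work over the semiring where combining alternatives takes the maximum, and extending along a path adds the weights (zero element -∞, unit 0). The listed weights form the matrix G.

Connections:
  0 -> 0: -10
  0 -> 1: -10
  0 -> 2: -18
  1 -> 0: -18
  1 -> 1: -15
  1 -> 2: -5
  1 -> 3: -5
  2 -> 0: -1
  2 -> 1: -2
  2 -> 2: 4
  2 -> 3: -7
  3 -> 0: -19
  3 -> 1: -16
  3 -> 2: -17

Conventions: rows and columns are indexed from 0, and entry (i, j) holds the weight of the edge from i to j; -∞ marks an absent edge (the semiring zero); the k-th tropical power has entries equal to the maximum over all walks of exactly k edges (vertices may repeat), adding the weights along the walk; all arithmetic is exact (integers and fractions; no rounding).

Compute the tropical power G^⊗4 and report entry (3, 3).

G^⊗2:
  [-19, -20, -14, -15]
  [-6, -7, -1, -12]
  [3, 2, 8, -3]
  [-18, -19, -13, -21]
G^⊗3:
  [-15, -16, -10, -21]
  [-2, -3, 3, -8]
  [7, 6, 12, 1]
  [-14, -15, -9, -20]
G^⊗4:
  [-11, -12, -6, -17]
  [2, 1, 7, -4]
  [11, 10, 16, 5]
  [-10, -11, -5, -16]
Key observation: the optimum is the walk 3->2->2->2->3, with weight (-17) + 4 + 4 + (-7) = -16.
Optimal value attained by: walk 3->2->2->2->3.
Answer: (G^⊗4)[3][3] = -16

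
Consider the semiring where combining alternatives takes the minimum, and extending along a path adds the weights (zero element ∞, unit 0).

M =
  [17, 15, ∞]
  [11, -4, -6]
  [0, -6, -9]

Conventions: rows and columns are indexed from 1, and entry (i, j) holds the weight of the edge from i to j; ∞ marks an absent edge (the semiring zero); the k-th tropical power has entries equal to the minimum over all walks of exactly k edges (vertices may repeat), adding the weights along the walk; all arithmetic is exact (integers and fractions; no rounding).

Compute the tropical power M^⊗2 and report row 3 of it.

M^⊗2:
  [26, 11, 9]
  [-6, -12, -15]
  [-9, -15, -18]
Answer: row 3 of M^⊗2 = [-9, -15, -18]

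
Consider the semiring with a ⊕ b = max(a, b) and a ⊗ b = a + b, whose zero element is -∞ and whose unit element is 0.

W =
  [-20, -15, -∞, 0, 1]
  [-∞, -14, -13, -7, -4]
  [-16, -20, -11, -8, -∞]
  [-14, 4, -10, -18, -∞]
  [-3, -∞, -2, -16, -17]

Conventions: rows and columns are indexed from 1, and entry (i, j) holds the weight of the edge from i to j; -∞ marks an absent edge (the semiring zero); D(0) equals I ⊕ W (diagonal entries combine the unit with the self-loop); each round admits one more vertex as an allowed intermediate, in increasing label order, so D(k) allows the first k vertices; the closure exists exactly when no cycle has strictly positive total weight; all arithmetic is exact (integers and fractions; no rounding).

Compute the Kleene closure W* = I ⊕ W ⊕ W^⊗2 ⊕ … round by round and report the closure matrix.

D(0):
  [0, -15, -∞, 0, 1]
  [-∞, 0, -13, -7, -4]
  [-16, -20, 0, -8, -∞]
  [-14, 4, -10, 0, -∞]
  [-3, -∞, -2, -16, 0]
D(1):
  [0, -15, -∞, 0, 1]
  [-∞, 0, -13, -7, -4]
  [-16, -20, 0, -8, -15]
  [-14, 4, -10, 0, -13]
  [-3, -18, -2, -3, 0]
D(2):
  [0, -15, -28, 0, 1]
  [-∞, 0, -13, -7, -4]
  [-16, -20, 0, -8, -15]
  [-14, 4, -9, 0, 0]
  [-3, -18, -2, -3, 0]
D(3):
  [0, -15, -28, 0, 1]
  [-29, 0, -13, -7, -4]
  [-16, -20, 0, -8, -15]
  [-14, 4, -9, 0, 0]
  [-3, -18, -2, -3, 0]
D(4):
  [0, 4, -9, 0, 1]
  [-21, 0, -13, -7, -4]
  [-16, -4, 0, -8, -8]
  [-14, 4, -9, 0, 0]
  [-3, 1, -2, -3, 0]
D(5):
  [0, 4, -1, 0, 1]
  [-7, 0, -6, -7, -4]
  [-11, -4, 0, -8, -8]
  [-3, 4, -2, 0, 0]
  [-3, 1, -2, -3, 0]
Answer: W* = [[0, 4, -1, 0, 1], [-7, 0, -6, -7, -4], [-11, -4, 0, -8, -8], [-3, 4, -2, 0, 0], [-3, 1, -2, -3, 0]]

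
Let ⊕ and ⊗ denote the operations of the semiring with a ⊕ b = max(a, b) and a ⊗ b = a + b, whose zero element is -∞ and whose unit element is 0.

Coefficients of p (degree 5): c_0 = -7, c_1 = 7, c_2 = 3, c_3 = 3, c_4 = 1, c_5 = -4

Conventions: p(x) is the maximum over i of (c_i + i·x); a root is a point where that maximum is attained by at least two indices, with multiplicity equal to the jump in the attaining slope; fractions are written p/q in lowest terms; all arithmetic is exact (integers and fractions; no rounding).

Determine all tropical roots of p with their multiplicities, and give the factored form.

hull edge (i=0, c=-7) to (i=1, c=7): slope 14, span 1
hull edge (i=1, c=7) to (i=4, c=1): slope -2, span 3
hull edge (i=4, c=1) to (i=5, c=-4): slope -5, span 1
Factored form: p(x) = -4 ⊗ (x ⊕ (-14)) ⊗ (x ⊕ 2) ⊗ (x ⊕ 2) ⊗ (x ⊕ 2) ⊗ (x ⊕ 5)
Answer: roots = -14 (mult 1), 2 (mult 3), 5 (mult 1)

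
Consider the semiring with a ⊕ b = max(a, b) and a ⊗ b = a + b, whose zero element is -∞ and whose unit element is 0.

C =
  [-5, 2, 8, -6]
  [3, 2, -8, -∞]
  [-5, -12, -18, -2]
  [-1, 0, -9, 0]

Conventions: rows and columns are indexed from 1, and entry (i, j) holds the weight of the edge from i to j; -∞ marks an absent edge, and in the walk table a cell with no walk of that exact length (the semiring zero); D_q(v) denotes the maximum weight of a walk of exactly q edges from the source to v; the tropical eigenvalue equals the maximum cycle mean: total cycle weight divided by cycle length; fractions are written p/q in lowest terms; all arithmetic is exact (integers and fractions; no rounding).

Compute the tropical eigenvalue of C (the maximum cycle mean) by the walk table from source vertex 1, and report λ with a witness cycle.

q=0: [0, -∞, -∞, -∞]
q=1: [-5, 2, 8, -6]
q=2: [5, 4, 3, 6]
q=3: [7, 7, 13, 6]
q=4: [10, 9, 15, 11]
Optimal cycle mean attained by: cycle 1->2->1, total 2 + 3, length 2.
Answer: λ = 5/2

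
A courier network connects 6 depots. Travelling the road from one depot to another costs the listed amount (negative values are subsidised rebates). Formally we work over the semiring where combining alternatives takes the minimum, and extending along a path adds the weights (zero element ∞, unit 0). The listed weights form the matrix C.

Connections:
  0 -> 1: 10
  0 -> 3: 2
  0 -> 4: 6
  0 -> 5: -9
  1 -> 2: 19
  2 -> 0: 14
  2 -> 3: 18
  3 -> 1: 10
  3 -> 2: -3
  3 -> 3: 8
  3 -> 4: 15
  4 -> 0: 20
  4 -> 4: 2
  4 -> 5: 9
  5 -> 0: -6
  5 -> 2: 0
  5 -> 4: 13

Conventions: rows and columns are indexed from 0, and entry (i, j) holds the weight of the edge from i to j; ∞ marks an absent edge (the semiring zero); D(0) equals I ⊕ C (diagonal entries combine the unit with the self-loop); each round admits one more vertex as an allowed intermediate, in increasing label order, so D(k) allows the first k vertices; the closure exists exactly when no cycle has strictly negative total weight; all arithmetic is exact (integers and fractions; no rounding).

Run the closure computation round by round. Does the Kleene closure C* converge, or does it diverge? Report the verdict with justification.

D(0):
  [0, 10, ∞, 2, 6, -9]
  [∞, 0, 19, ∞, ∞, ∞]
  [14, ∞, 0, 18, ∞, ∞]
  [∞, 10, -3, 0, 15, ∞]
  [20, ∞, ∞, ∞, 0, 9]
  [-6, ∞, 0, ∞, 13, 0]
Detection: at round 1, diagonal entry (5, 5) turns strictly negative.
Key observation: the cycle 5->0->5 has total weight (-6) + (-9), which is strictly negative.
Answer: DIVERGES — negative cycle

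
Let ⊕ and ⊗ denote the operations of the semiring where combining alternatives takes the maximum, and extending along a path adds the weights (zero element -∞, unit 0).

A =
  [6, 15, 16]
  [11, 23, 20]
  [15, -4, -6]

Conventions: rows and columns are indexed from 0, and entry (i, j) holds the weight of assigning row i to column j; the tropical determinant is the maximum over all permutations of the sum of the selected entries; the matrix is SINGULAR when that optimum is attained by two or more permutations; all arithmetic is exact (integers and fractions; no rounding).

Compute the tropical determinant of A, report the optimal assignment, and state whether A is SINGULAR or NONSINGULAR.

σ = (0, 1, 2): 6 + 23 + (-6) = 23
σ = (0, 2, 1): 6 + 20 + (-4) = 22
σ = (1, 0, 2): 15 + 11 + (-6) = 20
σ = (1, 2, 0): 15 + 20 + 15 = 50
σ = (2, 0, 1): 16 + 11 + (-4) = 23
σ = (2, 1, 0): 16 + 23 + 15 = 54
Optimal value attained by: σ = (2, 1, 0).
Answer: det⊕(A) = 54; verdict: NONSINGULAR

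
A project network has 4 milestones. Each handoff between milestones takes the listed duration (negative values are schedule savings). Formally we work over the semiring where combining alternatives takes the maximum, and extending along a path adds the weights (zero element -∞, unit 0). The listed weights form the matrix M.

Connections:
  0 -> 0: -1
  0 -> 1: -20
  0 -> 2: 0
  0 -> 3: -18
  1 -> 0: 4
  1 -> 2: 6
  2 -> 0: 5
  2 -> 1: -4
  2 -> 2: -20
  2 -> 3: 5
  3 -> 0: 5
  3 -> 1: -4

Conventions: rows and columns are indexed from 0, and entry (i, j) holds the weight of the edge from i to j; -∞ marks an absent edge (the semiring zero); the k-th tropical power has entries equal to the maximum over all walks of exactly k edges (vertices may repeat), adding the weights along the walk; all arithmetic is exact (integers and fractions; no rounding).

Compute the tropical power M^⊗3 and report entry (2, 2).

M^⊗2:
  [5, -4, -1, 5]
  [11, 2, 4, 11]
  [10, 1, 5, -13]
  [4, -15, 5, -13]
M^⊗3:
  [10, 1, 5, 4]
  [16, 7, 11, 9]
  [10, 1, 10, 10]
  [10, 1, 4, 10]
Key observation: the optimum is the walk 2->3->0->2, with weight 5 + 5 + 0 = 10.
Optimal value attained by: walk 2->3->0->2.
Answer: (M^⊗3)[2][2] = 10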